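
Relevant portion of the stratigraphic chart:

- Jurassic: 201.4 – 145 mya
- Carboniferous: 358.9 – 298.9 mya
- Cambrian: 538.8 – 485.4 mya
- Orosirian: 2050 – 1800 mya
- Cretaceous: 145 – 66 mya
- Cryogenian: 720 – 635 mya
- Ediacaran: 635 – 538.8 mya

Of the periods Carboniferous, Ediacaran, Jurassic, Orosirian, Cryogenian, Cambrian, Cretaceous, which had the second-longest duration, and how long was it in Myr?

Start − end for each: Carboniferous 358.9 − 298.9 = 60; Ediacaran 635 − 538.8 = 96.2; Jurassic 201.4 − 145 = 56.4; Orosirian 2050 − 1800 = 250; Cryogenian 720 − 635 = 85; Cambrian 538.8 − 485.4 = 53.4; Cretaceous 145 − 66 = 79.
Ranking these from longest: Orosirian > Ediacaran > Cryogenian > Cretaceous > Carboniferous > Jurassic > Cambrian.
Position 2 in that ranking is Ediacaran, which lasted 96.2 Myr.

Ediacaran, 96.2 million years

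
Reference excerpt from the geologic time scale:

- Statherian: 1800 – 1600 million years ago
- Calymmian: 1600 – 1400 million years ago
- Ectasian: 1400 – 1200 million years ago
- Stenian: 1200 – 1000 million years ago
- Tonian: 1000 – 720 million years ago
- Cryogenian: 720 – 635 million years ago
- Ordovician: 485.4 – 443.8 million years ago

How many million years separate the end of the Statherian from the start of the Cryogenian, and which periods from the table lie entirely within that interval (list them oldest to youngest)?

End of Statherian = 1600 Ma; start of Cryogenian = 720 Ma.
Gap = 1600 − 720 = 880 Myr.
Periods wholly inside 1600–720 Ma: Calymmian (1600–1400), Ectasian (1400–1200), Stenian (1200–1000), Tonian (1000–720).

880 million years; Calymmian, Ectasian, Stenian, Tonian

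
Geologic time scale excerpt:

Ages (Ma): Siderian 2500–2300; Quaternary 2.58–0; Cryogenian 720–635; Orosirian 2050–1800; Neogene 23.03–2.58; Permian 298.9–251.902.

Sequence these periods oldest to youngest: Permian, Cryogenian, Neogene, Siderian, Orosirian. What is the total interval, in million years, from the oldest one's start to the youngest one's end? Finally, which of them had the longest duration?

Siderian, Orosirian, Cryogenian, Permian, Neogene; total span 2497.42 Myr; longest is Orosirian

Start ages (Ma): Siderian 2500, Orosirian 2050, Cryogenian 720, Permian 298.9, Neogene 23.03.
Ordered oldest to youngest: Siderian, Orosirian, Cryogenian, Permian, Neogene.
Span = 2500 − 2.58 = 2497.42 Myr.
Durations: Cryogenian 85, Neogene 20.45, Siderian 200, Orosirian 250, Permian 46.998 → longest is Orosirian (250 Myr).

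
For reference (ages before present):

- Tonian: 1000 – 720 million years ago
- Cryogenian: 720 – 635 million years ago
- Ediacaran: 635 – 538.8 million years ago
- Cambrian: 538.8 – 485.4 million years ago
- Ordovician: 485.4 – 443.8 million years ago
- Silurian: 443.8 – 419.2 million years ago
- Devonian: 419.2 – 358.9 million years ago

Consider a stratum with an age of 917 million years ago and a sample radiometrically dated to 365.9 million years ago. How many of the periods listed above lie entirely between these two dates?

5

917 Ma sits inside the Tonian (1000–720) and 365.9 Ma inside the Devonian (419.2–358.9); neither of those is wholly between the two dates.
The listed periods lying completely between them are Cryogenian, Ediacaran, Cambrian, Ordovician, Silurian — 5 in all.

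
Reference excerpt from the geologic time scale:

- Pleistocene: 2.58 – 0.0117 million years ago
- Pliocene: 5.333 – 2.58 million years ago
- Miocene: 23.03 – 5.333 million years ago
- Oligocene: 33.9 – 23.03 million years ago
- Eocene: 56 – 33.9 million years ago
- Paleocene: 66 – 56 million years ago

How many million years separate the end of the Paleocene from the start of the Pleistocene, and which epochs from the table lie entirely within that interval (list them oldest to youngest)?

53.42 million years; Eocene, Oligocene, Miocene, Pliocene

End of Paleocene = 56 Ma; start of Pleistocene = 2.58 Ma.
Gap = 56 − 2.58 = 53.42 Myr.
Epochs wholly inside 56–2.58 Ma: Eocene (56–33.9), Oligocene (33.9–23.03), Miocene (23.03–5.333), Pliocene (5.333–2.58).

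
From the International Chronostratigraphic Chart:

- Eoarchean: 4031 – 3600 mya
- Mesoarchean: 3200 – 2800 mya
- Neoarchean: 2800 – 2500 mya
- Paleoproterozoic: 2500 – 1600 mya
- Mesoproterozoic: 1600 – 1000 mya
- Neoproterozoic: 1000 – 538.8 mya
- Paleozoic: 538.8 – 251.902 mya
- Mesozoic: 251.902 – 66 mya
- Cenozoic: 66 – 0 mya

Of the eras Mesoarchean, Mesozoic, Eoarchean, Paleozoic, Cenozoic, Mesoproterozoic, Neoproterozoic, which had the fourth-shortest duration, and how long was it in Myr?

Mesoarchean, 400 million years

Start − end for each: Mesoarchean 3200 − 2800 = 400; Mesozoic 251.902 − 66 = 185.902; Eoarchean 4031 − 3600 = 431; Paleozoic 538.8 − 251.902 = 286.898; Cenozoic 66 − 0 = 66; Mesoproterozoic 1600 − 1000 = 600; Neoproterozoic 1000 − 538.8 = 461.2.
Ranking these from shortest: Cenozoic < Mesozoic < Paleozoic < Mesoarchean < Eoarchean < Neoproterozoic < Mesoproterozoic.
Position 4 in that ranking is Mesoarchean, which lasted 400 Myr.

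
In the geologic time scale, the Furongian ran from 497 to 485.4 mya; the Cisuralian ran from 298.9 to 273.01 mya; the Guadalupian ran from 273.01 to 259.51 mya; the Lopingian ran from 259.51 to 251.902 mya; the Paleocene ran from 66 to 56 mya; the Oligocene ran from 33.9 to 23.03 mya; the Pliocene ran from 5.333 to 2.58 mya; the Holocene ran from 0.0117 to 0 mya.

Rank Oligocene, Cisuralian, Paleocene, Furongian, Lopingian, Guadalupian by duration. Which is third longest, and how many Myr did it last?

Durations: Oligocene 10.87; Cisuralian 25.89; Paleocene 10; Furongian 11.6; Lopingian 7.608; Guadalupian 13.5 Myr.
Sorted longest-first: Cisuralian (25.89), Guadalupian (13.5), Furongian (11.6), Oligocene (10.87), Paleocene (10), Lopingian (7.608).
The third longest is Furongian at 11.6 Myr.

Furongian, 11.6 million years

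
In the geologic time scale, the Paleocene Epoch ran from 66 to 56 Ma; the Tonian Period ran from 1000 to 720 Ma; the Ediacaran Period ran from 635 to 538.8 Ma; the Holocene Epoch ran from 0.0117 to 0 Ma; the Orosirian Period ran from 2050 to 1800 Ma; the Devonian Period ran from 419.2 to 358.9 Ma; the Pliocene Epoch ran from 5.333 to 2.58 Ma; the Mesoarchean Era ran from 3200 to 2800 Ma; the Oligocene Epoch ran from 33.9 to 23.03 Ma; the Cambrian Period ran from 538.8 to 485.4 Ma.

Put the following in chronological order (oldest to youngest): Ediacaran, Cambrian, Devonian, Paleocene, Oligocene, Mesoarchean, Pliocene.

Mesoarchean, then Ediacaran, then Cambrian, then Devonian, then Paleocene, then Oligocene, then Pliocene

Sorting by start age (descending Ma, since larger Ma = older): Mesoarchean start 3200, Ediacaran start 635, Cambrian start 538.8, Devonian start 419.2, Paleocene start 66, Oligocene start 33.9, Pliocene start 5.333.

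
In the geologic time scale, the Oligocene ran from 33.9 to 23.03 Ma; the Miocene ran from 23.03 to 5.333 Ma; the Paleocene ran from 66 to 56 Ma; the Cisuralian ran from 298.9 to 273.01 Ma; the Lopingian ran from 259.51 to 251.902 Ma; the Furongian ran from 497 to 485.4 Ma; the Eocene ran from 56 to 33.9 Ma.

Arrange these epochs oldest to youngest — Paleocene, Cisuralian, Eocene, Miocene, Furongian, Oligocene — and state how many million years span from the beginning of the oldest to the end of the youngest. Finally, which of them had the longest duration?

From the excerpt: Paleocene 66–56; Cisuralian 298.9–273.01; Eocene 56–33.9; Miocene 23.03–5.333; Furongian 497–485.4; Oligocene 33.9–23.03 (Ma).
Larger Ma is earlier, so the oldest is Furongian and the youngest is Miocene; oldest to youngest: Furongian, Cisuralian, Paleocene, Eocene, Oligocene, Miocene.
Oldest start 497 minus youngest end 5.333 gives 491.667 Myr overall.
Individual lengths (start − end): Miocene 17.697; Eocene 22.1; Paleocene 10; Oligocene 10.87; Furongian 11.6; Cisuralian 25.89. The largest is Cisuralian at 25.89 Myr.

Furongian, Cisuralian, Paleocene, Eocene, Oligocene, Miocene; total span 491.667 Myr; longest is Cisuralian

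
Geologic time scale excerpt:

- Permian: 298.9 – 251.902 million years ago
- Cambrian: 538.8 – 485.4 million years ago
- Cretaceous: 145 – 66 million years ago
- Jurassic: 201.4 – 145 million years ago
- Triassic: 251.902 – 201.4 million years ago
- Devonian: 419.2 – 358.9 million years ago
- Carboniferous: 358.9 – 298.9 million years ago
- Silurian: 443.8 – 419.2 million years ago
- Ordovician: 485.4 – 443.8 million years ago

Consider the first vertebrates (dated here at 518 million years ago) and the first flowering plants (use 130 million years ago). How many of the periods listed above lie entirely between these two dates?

518 Ma sits inside the Cambrian (538.8–485.4) and 130 Ma inside the Cretaceous (145–66); neither of those is wholly between the two dates.
The listed periods lying completely between them are Ordovician, Silurian, Devonian, Carboniferous, Permian, Triassic, Jurassic — 7 in all.

7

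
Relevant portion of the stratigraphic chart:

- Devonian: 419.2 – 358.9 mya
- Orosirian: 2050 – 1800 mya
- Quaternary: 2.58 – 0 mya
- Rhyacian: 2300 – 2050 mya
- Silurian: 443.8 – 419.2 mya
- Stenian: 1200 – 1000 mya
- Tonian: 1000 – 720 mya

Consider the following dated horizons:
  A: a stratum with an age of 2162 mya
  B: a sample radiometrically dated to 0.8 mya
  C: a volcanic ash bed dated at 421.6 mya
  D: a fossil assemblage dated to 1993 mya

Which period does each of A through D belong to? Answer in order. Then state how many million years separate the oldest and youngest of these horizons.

A — Rhyacian; B — Quaternary; C — Silurian; D — Orosirian; span 2161.2 million years

Match each age against the start–end ranges in the excerpt: A = 2162 Ma → Rhyacian (2300–2050); B = 0.8 Ma → Quaternary (2.58–0); C = 421.6 Ma → Silurian (443.8–419.2); D = 1993 Ma → Orosirian (2050–1800).
The largest age is 2162 Ma and the smallest is 0.8 Ma; their difference is 2161.2 Myr.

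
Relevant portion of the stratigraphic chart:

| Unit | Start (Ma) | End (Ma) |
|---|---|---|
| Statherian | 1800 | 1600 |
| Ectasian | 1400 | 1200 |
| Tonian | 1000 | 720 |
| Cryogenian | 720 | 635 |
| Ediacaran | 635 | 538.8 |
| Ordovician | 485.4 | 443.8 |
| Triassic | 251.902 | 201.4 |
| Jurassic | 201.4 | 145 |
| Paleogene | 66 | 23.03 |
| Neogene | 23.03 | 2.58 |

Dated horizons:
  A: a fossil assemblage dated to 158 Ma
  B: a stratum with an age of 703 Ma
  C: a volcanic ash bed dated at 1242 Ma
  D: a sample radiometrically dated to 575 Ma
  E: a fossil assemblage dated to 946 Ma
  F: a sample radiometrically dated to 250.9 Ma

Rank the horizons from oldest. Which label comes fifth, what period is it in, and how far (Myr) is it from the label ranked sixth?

F, in the Triassic; 92.9 million years to A

Sorted oldest-first by Ma: C (1242), E (946), B (703), D (575), F (250.9), A (158).
The fifth oldest is F at 250.9 Ma, which lies in 251.902–201.4 Ma: the Triassic.
The sixth oldest is A at 158 Ma; separation = |250.9 − 158| = 92.9 Myr.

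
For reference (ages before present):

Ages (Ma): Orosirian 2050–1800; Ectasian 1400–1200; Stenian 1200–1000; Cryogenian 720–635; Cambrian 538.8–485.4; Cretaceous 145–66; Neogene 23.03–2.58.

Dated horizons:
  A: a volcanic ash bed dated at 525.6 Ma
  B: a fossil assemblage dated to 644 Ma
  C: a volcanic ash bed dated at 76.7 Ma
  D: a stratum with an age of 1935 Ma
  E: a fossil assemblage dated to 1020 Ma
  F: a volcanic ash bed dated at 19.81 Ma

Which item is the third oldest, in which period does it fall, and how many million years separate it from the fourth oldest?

B, in the Cryogenian; 118.4 million years to A

Sorted oldest-first by Ma: D (1935), E (1020), B (644), A (525.6), C (76.7), F (19.81).
The third oldest is B at 644 Ma, which lies in 720–635 Ma: the Cryogenian.
The fourth oldest is A at 525.6 Ma; separation = |644 − 525.6| = 118.4 Myr.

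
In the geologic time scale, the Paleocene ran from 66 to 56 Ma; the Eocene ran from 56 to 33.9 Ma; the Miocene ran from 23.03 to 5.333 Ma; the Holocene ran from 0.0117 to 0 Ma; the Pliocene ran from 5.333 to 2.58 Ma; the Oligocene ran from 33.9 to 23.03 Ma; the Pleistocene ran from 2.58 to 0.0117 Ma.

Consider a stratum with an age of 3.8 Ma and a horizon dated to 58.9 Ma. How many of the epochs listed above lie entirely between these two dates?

3

The older date is 58.9 Ma and the younger is 3.8 Ma.
Epochs with start < 58.9 and end > 3.8 Ma: Eocene (56–33.9), Oligocene (33.9–23.03), Miocene (23.03–5.333).
That is 3 complete epochs.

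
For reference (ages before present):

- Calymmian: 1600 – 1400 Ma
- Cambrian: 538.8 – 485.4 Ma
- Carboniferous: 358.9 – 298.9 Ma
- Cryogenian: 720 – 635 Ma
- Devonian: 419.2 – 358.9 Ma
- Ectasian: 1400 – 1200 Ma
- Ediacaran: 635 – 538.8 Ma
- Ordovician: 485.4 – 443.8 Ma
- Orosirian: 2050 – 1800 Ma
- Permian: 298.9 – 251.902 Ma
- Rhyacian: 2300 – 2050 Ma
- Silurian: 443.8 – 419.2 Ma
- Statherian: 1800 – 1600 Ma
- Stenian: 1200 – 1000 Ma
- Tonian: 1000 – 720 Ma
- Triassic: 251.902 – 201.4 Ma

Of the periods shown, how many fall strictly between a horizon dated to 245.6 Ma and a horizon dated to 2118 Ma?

The older date is 2118 Ma and the younger is 245.6 Ma.
Periods with start < 2118 and end > 245.6 Ma: Orosirian (2050–1800), Statherian (1800–1600), Calymmian (1600–1400), Ectasian (1400–1200), Stenian (1200–1000), Tonian (1000–720), Cryogenian (720–635), Ediacaran (635–538.8), Cambrian (538.8–485.4), Ordovician (485.4–443.8), Silurian (443.8–419.2), Devonian (419.2–358.9), Carboniferous (358.9–298.9), Permian (298.9–251.902).
That is 14 complete periods.

14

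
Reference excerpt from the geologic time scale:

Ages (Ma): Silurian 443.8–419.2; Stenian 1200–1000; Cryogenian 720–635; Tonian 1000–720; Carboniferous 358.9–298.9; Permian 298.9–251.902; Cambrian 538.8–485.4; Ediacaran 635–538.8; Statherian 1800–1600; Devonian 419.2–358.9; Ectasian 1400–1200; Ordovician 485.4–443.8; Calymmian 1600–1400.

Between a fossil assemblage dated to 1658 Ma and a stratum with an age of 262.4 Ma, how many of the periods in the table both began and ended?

The older date is 1658 Ma and the younger is 262.4 Ma.
Periods with start < 1658 and end > 262.4 Ma: Calymmian (1600–1400), Ectasian (1400–1200), Stenian (1200–1000), Tonian (1000–720), Cryogenian (720–635), Ediacaran (635–538.8), Cambrian (538.8–485.4), Ordovician (485.4–443.8), Silurian (443.8–419.2), Devonian (419.2–358.9), Carboniferous (358.9–298.9).
That is 11 complete periods.

11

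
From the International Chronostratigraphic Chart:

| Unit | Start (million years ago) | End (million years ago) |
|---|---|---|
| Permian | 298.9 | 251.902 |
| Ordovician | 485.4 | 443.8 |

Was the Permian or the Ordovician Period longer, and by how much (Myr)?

Permian, by 5.398 million years

Permian: 298.9 − 251.902 = 46.998 Myr.
Ordovician: 485.4 − 443.8 = 41.6 Myr.
Difference: 46.998 − 41.6 = 5.398 Myr, so the Permian was longer.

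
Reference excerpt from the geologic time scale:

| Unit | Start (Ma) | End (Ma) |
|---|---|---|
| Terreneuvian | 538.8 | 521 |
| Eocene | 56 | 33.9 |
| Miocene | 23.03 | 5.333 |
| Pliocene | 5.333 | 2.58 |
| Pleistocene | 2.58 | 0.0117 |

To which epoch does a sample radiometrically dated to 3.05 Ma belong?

3.05 Ma lies between 5.333 and 2.58 Ma, so it falls in the Pliocene.

Pliocene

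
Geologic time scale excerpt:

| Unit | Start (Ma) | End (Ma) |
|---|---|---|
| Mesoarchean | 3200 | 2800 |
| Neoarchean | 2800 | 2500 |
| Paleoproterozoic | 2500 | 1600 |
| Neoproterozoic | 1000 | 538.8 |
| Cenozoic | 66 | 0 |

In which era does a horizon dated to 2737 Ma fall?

2737 Ma lies between 2800 and 2500 Ma, so it falls in the Neoarchean.

Neoarchean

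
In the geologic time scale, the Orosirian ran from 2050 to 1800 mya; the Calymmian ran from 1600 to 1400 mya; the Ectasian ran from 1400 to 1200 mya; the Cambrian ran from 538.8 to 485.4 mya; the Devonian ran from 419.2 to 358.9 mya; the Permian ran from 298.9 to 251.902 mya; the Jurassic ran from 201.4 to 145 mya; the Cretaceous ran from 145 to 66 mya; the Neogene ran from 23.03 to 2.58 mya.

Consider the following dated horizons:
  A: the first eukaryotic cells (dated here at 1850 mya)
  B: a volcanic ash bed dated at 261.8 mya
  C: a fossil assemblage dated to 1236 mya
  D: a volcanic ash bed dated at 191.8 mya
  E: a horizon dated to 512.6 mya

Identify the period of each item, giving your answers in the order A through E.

A — Orosirian; B — Permian; C — Ectasian; D — Jurassic; E — Cambrian

Match each age against the start–end ranges in the excerpt: A = 1850 Ma → Orosirian (2050–1800); B = 261.8 Ma → Permian (298.9–251.902); C = 1236 Ma → Ectasian (1400–1200); D = 191.8 Ma → Jurassic (201.4–145); E = 512.6 Ma → Cambrian (538.8–485.4).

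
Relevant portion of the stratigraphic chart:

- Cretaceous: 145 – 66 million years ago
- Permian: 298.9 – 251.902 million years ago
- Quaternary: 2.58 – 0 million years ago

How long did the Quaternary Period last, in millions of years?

2.58 − 0 = 2.58 million years.

2.58 million years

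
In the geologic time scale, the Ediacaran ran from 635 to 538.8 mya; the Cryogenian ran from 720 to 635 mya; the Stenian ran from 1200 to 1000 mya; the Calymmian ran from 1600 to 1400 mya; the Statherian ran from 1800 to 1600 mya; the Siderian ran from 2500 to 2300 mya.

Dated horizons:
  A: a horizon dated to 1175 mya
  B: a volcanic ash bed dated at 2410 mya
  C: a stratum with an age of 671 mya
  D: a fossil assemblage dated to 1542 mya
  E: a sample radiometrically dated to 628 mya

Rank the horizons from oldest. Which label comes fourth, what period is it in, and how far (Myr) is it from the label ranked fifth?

C, in the Cryogenian; 43 million years to E

Larger Ma means older, so oldest first: B 2410 > D 1542 > A 1175 > C 671 > E 628.
Counting 4 along gives C (671 Ma); the excerpt puts that inside the Cryogenian, 720–635 Ma.
Next in line is E (628 Ma), and 671 − 628 = 43 Myr.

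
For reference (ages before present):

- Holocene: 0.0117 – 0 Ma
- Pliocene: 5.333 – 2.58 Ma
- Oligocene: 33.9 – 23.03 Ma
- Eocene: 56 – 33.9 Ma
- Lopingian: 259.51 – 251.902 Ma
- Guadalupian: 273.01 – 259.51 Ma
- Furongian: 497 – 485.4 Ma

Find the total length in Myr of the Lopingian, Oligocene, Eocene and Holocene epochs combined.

40.5897 million years

Duration is start − end for each: (259.51 − 251.902) + (33.9 − 23.03) + (56 − 33.9) + (0.0117 − 0).
That is 7.608 + 10.87 + 22.1 + 0.0117, which totals 40.5897 million years.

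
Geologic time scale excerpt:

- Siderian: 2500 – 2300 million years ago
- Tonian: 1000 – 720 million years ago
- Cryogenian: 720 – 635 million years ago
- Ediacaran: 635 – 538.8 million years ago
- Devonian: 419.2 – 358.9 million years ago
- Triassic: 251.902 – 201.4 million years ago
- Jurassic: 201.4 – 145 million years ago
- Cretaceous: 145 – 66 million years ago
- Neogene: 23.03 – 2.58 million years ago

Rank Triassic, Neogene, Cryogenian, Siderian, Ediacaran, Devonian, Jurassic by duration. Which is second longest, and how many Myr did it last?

Durations: Triassic 50.502; Neogene 20.45; Cryogenian 85; Siderian 200; Ediacaran 96.2; Devonian 60.3; Jurassic 56.4 Myr.
Sorted longest-first: Siderian (200), Ediacaran (96.2), Cryogenian (85), Devonian (60.3), Jurassic (56.4), Triassic (50.502), Neogene (20.45).
The second longest is Ediacaran at 96.2 Myr.

Ediacaran, 96.2 million years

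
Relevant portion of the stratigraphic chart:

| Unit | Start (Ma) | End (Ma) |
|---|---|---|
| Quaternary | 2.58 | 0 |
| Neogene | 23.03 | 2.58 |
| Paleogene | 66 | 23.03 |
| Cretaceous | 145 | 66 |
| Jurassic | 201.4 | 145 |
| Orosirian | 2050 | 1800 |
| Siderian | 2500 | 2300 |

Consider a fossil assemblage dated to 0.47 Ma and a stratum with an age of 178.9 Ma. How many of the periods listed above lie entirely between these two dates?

The older date is 178.9 Ma and the younger is 0.47 Ma.
Periods with start < 178.9 and end > 0.47 Ma: Cretaceous (145–66), Paleogene (66–23.03), Neogene (23.03–2.58).
That is 3 complete periods.

3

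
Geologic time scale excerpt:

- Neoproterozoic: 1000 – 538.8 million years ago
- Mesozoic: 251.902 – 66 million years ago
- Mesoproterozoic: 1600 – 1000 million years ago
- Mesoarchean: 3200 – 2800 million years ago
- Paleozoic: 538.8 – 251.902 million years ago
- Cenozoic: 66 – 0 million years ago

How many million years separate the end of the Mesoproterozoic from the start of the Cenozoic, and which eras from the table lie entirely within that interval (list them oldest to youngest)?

934 million years; Neoproterozoic, Paleozoic, Mesozoic

End of Mesoproterozoic = 1000 Ma; start of Cenozoic = 66 Ma.
Gap = 1000 − 66 = 934 Myr.
Eras wholly inside 1000–66 Ma: Neoproterozoic (1000–538.8), Paleozoic (538.8–251.902), Mesozoic (251.902–66).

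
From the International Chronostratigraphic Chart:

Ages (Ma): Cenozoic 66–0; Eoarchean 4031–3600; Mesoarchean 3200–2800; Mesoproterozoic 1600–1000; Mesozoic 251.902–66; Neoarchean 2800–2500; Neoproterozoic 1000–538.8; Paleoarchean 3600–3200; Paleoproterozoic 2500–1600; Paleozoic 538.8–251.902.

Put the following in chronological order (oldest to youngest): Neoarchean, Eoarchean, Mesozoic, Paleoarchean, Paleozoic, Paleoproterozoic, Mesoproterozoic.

The oldest of these is Eoarchean (starts 4031 Ma) and the youngest is Mesozoic (ends 66 Ma).
In between, by decreasing start age: Paleoarchean (3600), Neoarchean (2800), Paleoproterozoic (2500), Mesoproterozoic (1600), Paleozoic (538.8).

Eoarchean, then Paleoarchean, then Neoarchean, then Paleoproterozoic, then Mesoproterozoic, then Paleozoic, then Mesozoic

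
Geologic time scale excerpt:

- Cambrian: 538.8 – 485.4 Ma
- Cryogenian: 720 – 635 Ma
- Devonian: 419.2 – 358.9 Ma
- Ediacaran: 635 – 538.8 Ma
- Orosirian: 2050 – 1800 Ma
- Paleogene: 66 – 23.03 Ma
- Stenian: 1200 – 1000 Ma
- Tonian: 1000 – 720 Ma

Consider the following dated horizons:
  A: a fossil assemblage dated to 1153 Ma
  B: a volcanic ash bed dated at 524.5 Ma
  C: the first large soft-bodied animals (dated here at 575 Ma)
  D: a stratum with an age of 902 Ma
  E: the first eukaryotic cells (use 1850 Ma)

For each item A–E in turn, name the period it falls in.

A — Stenian; B — Cambrian; C — Ediacaran; D — Tonian; E — Orosirian

Match each age against the start–end ranges in the excerpt: A = 1153 Ma → Stenian (1200–1000); B = 524.5 Ma → Cambrian (538.8–485.4); C = 575 Ma → Ediacaran (635–538.8); D = 902 Ma → Tonian (1000–720); E = 1850 Ma → Orosirian (2050–1800).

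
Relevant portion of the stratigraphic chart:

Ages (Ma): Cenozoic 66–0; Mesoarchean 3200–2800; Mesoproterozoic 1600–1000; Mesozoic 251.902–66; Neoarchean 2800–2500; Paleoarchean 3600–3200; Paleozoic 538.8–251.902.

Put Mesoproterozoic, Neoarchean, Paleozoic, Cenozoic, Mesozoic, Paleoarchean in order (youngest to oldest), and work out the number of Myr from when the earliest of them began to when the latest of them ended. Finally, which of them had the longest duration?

Start ages (Ma): Paleoarchean 3600, Neoarchean 2800, Mesoproterozoic 1600, Paleozoic 538.8, Mesozoic 251.902, Cenozoic 66.
Ordered youngest to oldest: Cenozoic, Mesozoic, Paleozoic, Mesoproterozoic, Neoarchean, Paleoarchean.
Span = 3600 − 0 = 3600 Myr.
Durations: Paleoarchean 400, Cenozoic 66, Paleozoic 286.898, Mesoproterozoic 600, Neoarchean 300, Mesozoic 185.902 → longest is Mesoproterozoic (600 Myr).

Cenozoic → Mesozoic → Paleozoic → Mesoproterozoic → Neoarchean → Paleoarchean; total span 3600 Myr; longest is Mesoproterozoic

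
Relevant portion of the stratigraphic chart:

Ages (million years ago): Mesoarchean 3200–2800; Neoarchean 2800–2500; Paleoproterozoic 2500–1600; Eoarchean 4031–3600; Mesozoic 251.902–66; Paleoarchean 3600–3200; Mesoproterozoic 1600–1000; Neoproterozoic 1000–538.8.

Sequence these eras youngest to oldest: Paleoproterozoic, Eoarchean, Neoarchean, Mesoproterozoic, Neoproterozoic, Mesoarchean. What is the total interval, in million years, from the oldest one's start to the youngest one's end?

Start ages (Ma): Eoarchean 4031, Mesoarchean 3200, Neoarchean 2800, Paleoproterozoic 2500, Mesoproterozoic 1600, Neoproterozoic 1000.
Ordered youngest to oldest: Neoproterozoic, Mesoproterozoic, Paleoproterozoic, Neoarchean, Mesoarchean, Eoarchean.
Span = 4031 − 538.8 = 3492.2 Myr.

Neoproterozoic → Mesoproterozoic → Paleoproterozoic → Neoarchean → Mesoarchean → Eoarchean; total span 3492.2 Myr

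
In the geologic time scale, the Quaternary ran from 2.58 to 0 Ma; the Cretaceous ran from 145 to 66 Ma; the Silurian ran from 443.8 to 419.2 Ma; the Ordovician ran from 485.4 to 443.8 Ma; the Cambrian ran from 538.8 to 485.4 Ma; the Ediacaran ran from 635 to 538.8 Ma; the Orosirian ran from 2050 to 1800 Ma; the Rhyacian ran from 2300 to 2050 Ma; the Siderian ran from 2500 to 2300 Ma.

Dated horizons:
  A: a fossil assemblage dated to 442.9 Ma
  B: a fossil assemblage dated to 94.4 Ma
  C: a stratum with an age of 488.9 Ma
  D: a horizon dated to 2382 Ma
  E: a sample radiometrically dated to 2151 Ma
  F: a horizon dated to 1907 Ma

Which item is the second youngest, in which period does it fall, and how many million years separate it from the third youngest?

A, in the Silurian; 46 million years to C

Smaller Ma means younger, so youngest first: B 94.4 < A 442.9 < C 488.9 < F 1907 < E 2151 < D 2382.
Counting 2 along gives A (442.9 Ma); the excerpt puts that inside the Silurian, 443.8–419.2 Ma.
Next in line is C (488.9 Ma), and 488.9 − 442.9 = 46 Myr.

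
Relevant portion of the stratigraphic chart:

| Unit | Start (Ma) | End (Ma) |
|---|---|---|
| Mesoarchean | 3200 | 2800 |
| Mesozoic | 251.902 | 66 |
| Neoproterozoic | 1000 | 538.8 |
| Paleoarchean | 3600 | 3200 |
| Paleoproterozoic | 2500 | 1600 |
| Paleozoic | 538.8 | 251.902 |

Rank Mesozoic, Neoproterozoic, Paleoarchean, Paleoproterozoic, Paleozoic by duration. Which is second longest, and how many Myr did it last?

Neoproterozoic, 461.2 million years

Start − end for each: Mesozoic 251.902 − 66 = 185.902; Neoproterozoic 1000 − 538.8 = 461.2; Paleoarchean 3600 − 3200 = 400; Paleoproterozoic 2500 − 1600 = 900; Paleozoic 538.8 − 251.902 = 286.898.
Ranking these from longest: Paleoproterozoic > Neoproterozoic > Paleoarchean > Paleozoic > Mesozoic.
Position 2 in that ranking is Neoproterozoic, which lasted 461.2 Myr.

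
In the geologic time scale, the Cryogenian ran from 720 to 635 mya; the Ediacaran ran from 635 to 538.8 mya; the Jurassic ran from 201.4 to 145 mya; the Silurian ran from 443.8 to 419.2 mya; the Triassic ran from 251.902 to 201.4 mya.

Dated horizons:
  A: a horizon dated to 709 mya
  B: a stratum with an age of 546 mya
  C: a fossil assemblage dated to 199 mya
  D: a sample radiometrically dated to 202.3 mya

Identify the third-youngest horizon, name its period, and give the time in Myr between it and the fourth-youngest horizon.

B, in the Ediacaran; 163 million years to A

Sorted youngest-first by Ma: C (199), D (202.3), B (546), A (709).
The third youngest is B at 546 Ma, which lies in 635–538.8 Ma: the Ediacaran.
The fourth youngest is A at 709 Ma; separation = |546 − 709| = 163 Myr.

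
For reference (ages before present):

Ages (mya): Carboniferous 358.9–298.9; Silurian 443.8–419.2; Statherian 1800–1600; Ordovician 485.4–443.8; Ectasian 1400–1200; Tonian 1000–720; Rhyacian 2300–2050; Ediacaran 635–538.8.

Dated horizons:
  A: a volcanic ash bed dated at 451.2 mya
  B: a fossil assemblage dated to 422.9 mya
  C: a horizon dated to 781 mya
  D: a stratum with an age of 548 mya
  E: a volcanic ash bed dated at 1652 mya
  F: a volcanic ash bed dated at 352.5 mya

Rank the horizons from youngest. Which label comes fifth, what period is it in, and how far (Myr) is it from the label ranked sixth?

C, in the Tonian; 871 million years to E

Sorted youngest-first by Ma: F (352.5), B (422.9), A (451.2), D (548), C (781), E (1652).
The fifth youngest is C at 781 Ma, which lies in 1000–720 Ma: the Tonian.
The sixth youngest is E at 1652 Ma; separation = |781 − 1652| = 871 Myr.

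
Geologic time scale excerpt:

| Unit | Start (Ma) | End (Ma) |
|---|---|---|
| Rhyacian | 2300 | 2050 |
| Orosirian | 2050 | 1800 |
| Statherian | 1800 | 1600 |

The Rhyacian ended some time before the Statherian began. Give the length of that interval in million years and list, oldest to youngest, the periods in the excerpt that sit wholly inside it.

The Rhyacian closes at 2050 Ma and the Statherian opens at 1800 Ma, so the interval is 2050 − 1800 = 250 Myr.
A period fits inside if it starts at or after 2050 Ma and ends at or before 1800 Ma; oldest first that gives Orosirian.

250 million years; Orosirian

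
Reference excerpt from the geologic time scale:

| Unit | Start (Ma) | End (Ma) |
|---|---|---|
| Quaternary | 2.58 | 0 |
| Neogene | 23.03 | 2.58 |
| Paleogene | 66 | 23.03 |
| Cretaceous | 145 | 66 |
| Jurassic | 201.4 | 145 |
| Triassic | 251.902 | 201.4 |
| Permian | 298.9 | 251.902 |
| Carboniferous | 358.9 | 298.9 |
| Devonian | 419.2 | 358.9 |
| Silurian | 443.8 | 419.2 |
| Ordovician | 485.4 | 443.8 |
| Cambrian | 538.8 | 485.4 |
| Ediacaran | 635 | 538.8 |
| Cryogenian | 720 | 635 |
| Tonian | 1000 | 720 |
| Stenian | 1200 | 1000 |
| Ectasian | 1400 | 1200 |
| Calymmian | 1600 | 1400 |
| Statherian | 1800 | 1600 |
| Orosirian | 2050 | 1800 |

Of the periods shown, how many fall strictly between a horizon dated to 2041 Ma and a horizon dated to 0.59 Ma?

2041 Ma sits inside the Orosirian (2050–1800) and 0.59 Ma inside the Quaternary (2.58–0); neither of those is wholly between the two dates.
The listed periods lying completely between them are Statherian, Calymmian, Ectasian, Stenian, Tonian, Cryogenian, Ediacaran, Cambrian, Ordovician, Silurian, Devonian, Carboniferous, Permian, Triassic, Jurassic, Cretaceous, Paleogene, Neogene — 18 in all.

18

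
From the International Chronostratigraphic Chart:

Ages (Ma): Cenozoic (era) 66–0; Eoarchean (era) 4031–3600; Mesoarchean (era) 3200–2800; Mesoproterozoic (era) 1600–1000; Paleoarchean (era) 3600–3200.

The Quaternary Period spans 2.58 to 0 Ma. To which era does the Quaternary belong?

The Quaternary (2.58–0 Ma) lies entirely within 66–0 Ma, the Cenozoic Era.

Cenozoic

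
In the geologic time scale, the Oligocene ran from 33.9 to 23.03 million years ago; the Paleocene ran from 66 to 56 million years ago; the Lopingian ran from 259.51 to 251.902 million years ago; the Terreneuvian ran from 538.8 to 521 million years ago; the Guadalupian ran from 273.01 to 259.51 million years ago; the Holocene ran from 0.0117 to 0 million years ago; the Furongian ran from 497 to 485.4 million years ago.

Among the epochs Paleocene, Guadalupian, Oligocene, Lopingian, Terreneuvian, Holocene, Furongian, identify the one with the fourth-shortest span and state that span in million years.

Oligocene, 10.87 million years

Durations: Paleocene 10; Guadalupian 13.5; Oligocene 10.87; Lopingian 7.608; Terreneuvian 17.8; Holocene 0.0117; Furongian 11.6 Myr.
Sorted shortest-first: Holocene (0.0117), Lopingian (7.608), Paleocene (10), Oligocene (10.87), Furongian (11.6), Guadalupian (13.5), Terreneuvian (17.8).
The fourth shortest is Oligocene at 10.87 Myr.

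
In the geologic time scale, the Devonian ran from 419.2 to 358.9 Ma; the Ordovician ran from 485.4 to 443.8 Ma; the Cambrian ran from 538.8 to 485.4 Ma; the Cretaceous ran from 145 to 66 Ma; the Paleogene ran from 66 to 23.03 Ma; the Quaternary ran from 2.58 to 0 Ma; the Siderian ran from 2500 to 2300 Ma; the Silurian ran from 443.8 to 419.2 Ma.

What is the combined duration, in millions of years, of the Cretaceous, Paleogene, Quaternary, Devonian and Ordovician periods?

226.45 million years

Duration is start − end for each: (145 − 66) + (66 − 23.03) + (2.58 − 0) + (419.2 − 358.9) + (485.4 − 443.8).
That is 79 + 42.97 + 2.58 + 60.3 + 41.6, which totals 226.45 million years.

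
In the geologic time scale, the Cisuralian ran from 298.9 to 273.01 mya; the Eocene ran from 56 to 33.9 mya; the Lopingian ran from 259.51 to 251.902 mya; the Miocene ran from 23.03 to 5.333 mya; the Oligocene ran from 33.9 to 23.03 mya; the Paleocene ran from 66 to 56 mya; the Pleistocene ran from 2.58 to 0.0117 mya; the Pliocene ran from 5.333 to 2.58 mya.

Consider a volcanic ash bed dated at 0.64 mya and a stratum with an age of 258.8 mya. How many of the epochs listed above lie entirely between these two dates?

The older date is 258.8 Ma and the younger is 0.64 Ma.
Epochs with start < 258.8 and end > 0.64 Ma: Paleocene (66–56), Eocene (56–33.9), Oligocene (33.9–23.03), Miocene (23.03–5.333), Pliocene (5.333–2.58).
That is 5 complete epochs.

5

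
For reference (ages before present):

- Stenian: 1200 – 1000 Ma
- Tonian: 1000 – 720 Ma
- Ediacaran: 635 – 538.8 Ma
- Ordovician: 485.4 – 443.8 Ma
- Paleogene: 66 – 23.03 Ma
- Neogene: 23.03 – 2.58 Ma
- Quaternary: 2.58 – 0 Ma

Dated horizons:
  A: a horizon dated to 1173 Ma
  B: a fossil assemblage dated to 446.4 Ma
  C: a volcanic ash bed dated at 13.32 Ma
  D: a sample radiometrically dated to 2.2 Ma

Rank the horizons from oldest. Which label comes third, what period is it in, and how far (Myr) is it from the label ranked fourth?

C, in the Neogene; 11.12 million years to D

Sorted oldest-first by Ma: A (1173), B (446.4), C (13.32), D (2.2).
The third oldest is C at 13.32 Ma, which lies in 23.03–2.58 Ma: the Neogene.
The fourth oldest is D at 2.2 Ma; separation = |13.32 − 2.2| = 11.12 Myr.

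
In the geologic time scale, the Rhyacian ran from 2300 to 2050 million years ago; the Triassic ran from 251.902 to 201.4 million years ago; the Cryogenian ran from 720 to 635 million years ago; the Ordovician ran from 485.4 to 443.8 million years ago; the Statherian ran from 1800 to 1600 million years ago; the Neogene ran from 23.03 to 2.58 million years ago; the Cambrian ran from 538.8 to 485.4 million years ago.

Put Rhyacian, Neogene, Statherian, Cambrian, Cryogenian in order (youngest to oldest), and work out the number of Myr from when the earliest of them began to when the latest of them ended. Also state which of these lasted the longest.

Neogene, Cambrian, Cryogenian, Statherian, Rhyacian; total span 2297.42 Myr; longest is Rhyacian

From the excerpt: Rhyacian 2300–2050; Neogene 23.03–2.58; Statherian 1800–1600; Cambrian 538.8–485.4; Cryogenian 720–635 (Ma).
Larger Ma is earlier, so the oldest is Rhyacian and the youngest is Neogene; youngest to oldest: Neogene, Cambrian, Cryogenian, Statherian, Rhyacian.
Oldest start 2300 minus youngest end 2.58 gives 2297.42 Myr overall.
Individual lengths (start − end): Cryogenian 85; Statherian 200; Neogene 20.45; Cambrian 53.4; Rhyacian 250. The largest is Rhyacian at 250 Myr.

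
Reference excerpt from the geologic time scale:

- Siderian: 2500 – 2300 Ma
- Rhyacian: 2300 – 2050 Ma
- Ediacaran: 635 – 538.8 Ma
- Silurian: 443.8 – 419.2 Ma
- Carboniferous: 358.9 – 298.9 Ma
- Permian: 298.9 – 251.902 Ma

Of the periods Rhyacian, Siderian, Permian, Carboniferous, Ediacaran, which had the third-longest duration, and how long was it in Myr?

Ediacaran, 96.2 million years

Durations: Rhyacian 250; Siderian 200; Permian 46.998; Carboniferous 60; Ediacaran 96.2 Myr.
Sorted longest-first: Rhyacian (250), Siderian (200), Ediacaran (96.2), Carboniferous (60), Permian (46.998).
The third longest is Ediacaran at 96.2 Myr.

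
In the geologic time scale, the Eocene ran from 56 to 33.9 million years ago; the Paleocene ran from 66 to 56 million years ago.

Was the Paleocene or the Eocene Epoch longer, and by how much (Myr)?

Paleocene: 66 − 56 = 10 Myr.
Eocene: 56 − 33.9 = 22.1 Myr.
Difference: 22.1 − 10 = 12.1 Myr, so the Eocene was longer.

Eocene, by 12.1 million years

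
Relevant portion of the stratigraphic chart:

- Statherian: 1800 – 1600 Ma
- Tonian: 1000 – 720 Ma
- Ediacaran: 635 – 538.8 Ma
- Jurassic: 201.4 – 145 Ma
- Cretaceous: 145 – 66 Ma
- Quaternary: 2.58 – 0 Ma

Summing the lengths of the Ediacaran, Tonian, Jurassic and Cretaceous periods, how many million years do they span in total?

Each duration: Ediacaran = 96.2; Tonian = 280; Jurassic = 56.4; Cretaceous = 79.
Sum: 96.2 + 280 + 56.4 + 79 = 511.6 Myr.

511.6 million years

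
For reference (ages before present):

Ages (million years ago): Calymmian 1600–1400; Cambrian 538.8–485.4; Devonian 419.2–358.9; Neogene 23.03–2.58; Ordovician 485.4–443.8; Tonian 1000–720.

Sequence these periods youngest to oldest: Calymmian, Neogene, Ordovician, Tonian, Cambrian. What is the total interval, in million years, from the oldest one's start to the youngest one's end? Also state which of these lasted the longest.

From the excerpt: Calymmian 1600–1400; Neogene 23.03–2.58; Ordovician 485.4–443.8; Tonian 1000–720; Cambrian 538.8–485.4 (Ma).
Larger Ma is earlier, so the oldest is Calymmian and the youngest is Neogene; youngest to oldest: Neogene, Ordovician, Cambrian, Tonian, Calymmian.
Oldest start 1600 minus youngest end 2.58 gives 1597.42 Myr overall.
Individual lengths (start − end): Ordovician 41.6; Neogene 20.45; Tonian 280; Cambrian 53.4; Calymmian 200. The largest is Tonian at 280 Myr.

Neogene, Ordovician, Cambrian, Tonian, Calymmian; total span 1597.42 Myr; longest is Tonian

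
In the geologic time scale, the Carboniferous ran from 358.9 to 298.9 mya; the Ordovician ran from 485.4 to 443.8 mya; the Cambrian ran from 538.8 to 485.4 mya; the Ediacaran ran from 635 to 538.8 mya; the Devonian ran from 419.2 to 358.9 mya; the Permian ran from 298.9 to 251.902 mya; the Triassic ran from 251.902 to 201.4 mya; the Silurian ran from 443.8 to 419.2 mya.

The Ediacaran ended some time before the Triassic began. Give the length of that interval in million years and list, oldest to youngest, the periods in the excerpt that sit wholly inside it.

End of Ediacaran = 538.8 Ma; start of Triassic = 251.902 Ma.
Gap = 538.8 − 251.902 = 286.898 Myr.
Periods wholly inside 538.8–251.902 Ma: Cambrian (538.8–485.4), Ordovician (485.4–443.8), Silurian (443.8–419.2), Devonian (419.2–358.9), Carboniferous (358.9–298.9), Permian (298.9–251.902).

286.898 million years; Cambrian, Ordovician, Silurian, Devonian, Carboniferous, Permian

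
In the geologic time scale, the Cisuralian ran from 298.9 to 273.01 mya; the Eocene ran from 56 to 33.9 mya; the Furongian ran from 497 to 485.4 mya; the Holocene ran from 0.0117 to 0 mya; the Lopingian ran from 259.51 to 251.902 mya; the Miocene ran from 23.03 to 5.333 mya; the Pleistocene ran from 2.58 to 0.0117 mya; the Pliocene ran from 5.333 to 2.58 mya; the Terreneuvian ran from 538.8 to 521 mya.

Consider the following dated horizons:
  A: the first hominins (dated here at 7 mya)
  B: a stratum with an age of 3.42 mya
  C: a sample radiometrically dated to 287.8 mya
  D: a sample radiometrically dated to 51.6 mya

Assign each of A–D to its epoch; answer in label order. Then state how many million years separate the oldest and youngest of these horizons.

Match each age against the start–end ranges in the excerpt: A = 7 Ma → Miocene (23.03–5.333); B = 3.42 Ma → Pliocene (5.333–2.58); C = 287.8 Ma → Cisuralian (298.9–273.01); D = 51.6 Ma → Eocene (56–33.9).
The largest age is 287.8 Ma and the smallest is 3.42 Ma; their difference is 284.38 Myr.

A — Miocene; B — Pliocene; C — Cisuralian; D — Eocene; span 284.38 million years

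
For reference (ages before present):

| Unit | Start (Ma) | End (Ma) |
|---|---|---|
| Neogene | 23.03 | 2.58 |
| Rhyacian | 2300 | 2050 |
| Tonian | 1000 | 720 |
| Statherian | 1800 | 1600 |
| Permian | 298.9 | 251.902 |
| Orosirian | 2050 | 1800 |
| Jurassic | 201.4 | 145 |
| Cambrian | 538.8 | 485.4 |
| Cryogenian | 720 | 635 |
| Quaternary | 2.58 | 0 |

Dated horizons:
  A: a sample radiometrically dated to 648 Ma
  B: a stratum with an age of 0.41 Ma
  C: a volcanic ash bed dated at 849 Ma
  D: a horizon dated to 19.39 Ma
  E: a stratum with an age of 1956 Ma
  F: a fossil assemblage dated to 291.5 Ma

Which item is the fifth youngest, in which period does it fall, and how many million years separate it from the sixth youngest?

Sorted youngest-first by Ma: B (0.41), D (19.39), F (291.5), A (648), C (849), E (1956).
The fifth youngest is C at 849 Ma, which lies in 1000–720 Ma: the Tonian.
The sixth youngest is E at 1956 Ma; separation = |849 − 1956| = 1107 Myr.

C, in the Tonian; 1107 million years to E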